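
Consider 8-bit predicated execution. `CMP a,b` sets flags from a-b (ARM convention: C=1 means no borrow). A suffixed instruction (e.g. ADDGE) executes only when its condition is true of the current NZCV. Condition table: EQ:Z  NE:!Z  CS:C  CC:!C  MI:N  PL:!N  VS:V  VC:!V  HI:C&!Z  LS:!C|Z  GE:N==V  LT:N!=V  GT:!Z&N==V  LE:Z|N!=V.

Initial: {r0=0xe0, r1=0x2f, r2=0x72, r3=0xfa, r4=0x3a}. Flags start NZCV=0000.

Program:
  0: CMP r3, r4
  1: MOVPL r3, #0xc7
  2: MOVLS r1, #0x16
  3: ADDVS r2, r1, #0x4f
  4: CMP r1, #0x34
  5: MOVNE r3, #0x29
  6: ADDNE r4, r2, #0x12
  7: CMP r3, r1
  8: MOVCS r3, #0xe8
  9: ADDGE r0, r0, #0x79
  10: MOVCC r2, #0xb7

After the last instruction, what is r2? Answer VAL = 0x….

VAL = 0xb7

0: ✓ CMP  NZCV=1010
1: · MOVPL
2: · MOVLS
3: · ADDVS
4: ✓ CMP  NZCV=1000
5: ✓ MOVNE  r3←0x29
6: ✓ ADDNE  r4←0x84
7: ✓ CMP  NZCV=1000
8: · MOVCS
9: · ADDGE
10: ✓ MOVCC  r2←0xb7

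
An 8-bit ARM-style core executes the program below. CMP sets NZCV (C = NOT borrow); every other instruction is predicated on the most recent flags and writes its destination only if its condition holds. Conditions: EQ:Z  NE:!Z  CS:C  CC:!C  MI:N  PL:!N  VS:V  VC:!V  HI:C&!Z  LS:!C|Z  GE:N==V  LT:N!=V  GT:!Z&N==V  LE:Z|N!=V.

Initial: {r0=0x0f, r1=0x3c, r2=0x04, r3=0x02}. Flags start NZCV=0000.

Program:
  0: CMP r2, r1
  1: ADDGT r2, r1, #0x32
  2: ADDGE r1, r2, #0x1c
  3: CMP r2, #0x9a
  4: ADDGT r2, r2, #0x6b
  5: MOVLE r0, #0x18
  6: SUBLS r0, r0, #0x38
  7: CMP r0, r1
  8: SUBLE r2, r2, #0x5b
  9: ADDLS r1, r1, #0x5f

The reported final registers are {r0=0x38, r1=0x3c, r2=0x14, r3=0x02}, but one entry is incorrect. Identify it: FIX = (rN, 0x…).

[0] flags=1000 → (cmp)
[1] flags=1000 GT?F → skip
[2] flags=1000 GE?F → skip
[3] flags=0000 → (cmp)
[4] flags=0000 GT?T → r2=0x6f
[5] flags=0000 LE?F → skip
[6] flags=0000 LS?T → r0=0xd7
[7] flags=1010 → (cmp)
[8] flags=1010 LE?T → r2=0x14
[9] flags=1010 LS?F → skip

FIX = (r0, 0xd7)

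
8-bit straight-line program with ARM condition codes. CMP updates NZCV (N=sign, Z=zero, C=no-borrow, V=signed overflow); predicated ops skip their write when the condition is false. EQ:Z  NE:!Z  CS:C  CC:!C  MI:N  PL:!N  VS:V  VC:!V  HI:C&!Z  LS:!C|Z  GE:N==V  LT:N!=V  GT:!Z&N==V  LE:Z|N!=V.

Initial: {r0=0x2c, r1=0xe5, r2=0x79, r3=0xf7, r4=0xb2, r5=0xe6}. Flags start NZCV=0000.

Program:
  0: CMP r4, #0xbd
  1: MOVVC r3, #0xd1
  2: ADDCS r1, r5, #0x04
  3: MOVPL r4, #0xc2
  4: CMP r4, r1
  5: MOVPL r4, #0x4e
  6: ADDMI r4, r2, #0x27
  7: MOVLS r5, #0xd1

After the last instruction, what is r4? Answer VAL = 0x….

0: ✓ CMP  NZCV=1000
1: ✓ MOVVC  r3←0xd1
2: · ADDCS
3: · MOVPL
4: ✓ CMP  NZCV=1000
5: · MOVPL
6: ✓ ADDMI  r4←0xa0
7: ✓ MOVLS  r5←0xd1

VAL = 0xa0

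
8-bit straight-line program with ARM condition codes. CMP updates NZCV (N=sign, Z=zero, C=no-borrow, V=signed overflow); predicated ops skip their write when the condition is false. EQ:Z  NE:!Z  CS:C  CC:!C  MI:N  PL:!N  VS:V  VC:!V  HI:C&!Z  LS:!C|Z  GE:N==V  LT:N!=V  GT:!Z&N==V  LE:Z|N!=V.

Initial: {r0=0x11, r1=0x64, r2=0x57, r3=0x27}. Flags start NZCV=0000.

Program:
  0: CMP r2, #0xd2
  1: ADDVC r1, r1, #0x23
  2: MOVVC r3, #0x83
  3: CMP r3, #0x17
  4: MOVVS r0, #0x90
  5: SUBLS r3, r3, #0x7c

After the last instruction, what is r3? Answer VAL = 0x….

VAL = 0x27

0: ✓ CMP  NZCV=1001
1: · ADDVC
2: · MOVVC
3: ✓ CMP  NZCV=0010
4: · MOVVS
5: · SUBLS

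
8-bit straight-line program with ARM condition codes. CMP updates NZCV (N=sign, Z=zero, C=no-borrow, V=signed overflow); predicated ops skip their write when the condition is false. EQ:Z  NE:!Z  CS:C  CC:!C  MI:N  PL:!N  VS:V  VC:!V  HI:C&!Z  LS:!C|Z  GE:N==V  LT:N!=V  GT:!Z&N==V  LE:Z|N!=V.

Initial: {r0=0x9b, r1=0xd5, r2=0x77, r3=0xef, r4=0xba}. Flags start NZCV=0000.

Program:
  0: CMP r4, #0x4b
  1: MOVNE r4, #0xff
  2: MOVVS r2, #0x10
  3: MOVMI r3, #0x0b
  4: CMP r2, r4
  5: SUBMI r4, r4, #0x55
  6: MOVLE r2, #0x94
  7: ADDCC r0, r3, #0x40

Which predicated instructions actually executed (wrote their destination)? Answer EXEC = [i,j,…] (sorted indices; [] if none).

EXEC = [1,2,7]

[0] flags=0011 → (cmp)
[1] flags=0011 NE?T → r4=0xff
[2] flags=0011 VS?T → r2=0x10
[3] flags=0011 MI?F → skip
[4] flags=0000 → (cmp)
[5] flags=0000 MI?F → skip
[6] flags=0000 LE?F → skip
[7] flags=0000 CC?T → r0=0x2f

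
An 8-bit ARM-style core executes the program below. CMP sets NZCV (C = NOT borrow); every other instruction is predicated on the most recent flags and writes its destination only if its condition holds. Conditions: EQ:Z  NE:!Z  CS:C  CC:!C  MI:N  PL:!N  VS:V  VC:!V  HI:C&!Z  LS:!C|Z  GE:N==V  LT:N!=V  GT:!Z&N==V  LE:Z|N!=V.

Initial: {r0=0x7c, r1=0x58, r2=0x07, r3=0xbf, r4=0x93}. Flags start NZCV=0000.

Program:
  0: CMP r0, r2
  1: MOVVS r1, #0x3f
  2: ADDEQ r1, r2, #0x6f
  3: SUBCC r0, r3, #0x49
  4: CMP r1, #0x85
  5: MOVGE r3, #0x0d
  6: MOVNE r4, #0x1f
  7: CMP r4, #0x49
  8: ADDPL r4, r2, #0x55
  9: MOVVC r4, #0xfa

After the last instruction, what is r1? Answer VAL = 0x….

[0] flags=0010 → (cmp)
[1] flags=0010 VS?F → skip
[2] flags=0010 EQ?F → skip
[3] flags=0010 CC?F → skip
[4] flags=1001 → (cmp)
[5] flags=1001 GE?T → r3=0x0d
[6] flags=1001 NE?T → r4=0x1f
[7] flags=1000 → (cmp)
[8] flags=1000 PL?F → skip
[9] flags=1000 VC?T → r4=0xfa

VAL = 0x58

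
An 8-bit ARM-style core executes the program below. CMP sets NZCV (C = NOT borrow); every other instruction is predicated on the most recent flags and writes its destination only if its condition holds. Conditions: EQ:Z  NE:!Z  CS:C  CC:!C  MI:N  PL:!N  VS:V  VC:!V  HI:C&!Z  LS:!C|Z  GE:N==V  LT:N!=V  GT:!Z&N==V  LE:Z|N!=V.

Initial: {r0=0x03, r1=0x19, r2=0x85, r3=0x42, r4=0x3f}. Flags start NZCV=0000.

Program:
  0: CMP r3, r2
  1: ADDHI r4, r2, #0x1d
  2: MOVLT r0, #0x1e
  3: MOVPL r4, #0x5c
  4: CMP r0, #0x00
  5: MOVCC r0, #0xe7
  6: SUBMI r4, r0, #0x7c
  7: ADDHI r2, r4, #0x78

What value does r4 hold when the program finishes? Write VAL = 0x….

VAL = 0x3f

0: ✓ CMP  NZCV=1001
1: · ADDHI
2: · MOVLT
3: · MOVPL
4: ✓ CMP  NZCV=0010
5: · MOVCC
6: · SUBMI
7: ✓ ADDHI  r2←0xb7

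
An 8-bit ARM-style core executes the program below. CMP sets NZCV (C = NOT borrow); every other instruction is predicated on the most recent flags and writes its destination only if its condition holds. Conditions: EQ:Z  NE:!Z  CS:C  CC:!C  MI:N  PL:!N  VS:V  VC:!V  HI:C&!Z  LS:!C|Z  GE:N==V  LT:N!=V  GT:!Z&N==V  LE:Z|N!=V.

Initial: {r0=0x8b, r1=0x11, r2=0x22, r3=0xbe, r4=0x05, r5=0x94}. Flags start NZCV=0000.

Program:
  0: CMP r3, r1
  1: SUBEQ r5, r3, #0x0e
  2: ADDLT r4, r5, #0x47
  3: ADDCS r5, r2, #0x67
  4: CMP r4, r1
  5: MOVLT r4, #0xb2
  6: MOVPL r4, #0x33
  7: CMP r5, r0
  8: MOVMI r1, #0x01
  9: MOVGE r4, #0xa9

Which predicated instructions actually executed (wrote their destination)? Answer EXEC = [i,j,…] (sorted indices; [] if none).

EXEC = [2,3,5,8]

0: ✓ CMP  NZCV=1010
1: · SUBEQ
2: ✓ ADDLT  r4←0xdb
3: ✓ ADDCS  r5←0x89
4: ✓ CMP  NZCV=1010
5: ✓ MOVLT  r4←0xb2
6: · MOVPL
7: ✓ CMP  NZCV=1000
8: ✓ MOVMI  r1←0x01
9: · MOVGE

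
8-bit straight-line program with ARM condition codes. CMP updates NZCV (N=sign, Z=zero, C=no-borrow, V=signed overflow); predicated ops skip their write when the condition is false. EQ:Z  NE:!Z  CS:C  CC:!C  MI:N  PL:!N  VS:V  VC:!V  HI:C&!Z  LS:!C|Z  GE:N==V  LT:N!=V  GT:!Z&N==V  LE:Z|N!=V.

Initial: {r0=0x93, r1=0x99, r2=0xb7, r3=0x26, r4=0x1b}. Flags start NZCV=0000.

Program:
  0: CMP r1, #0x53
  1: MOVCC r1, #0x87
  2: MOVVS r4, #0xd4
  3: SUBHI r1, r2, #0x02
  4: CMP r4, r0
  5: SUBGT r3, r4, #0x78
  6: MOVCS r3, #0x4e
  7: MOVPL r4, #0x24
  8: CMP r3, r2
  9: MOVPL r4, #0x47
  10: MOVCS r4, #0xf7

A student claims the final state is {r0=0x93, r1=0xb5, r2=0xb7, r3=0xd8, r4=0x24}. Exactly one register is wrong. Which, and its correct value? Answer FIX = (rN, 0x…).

FIX = (r3, 0x4e)

[0] flags=0011 → (cmp)
[1] flags=0011 CC?F → skip
[2] flags=0011 VS?T → r4=0xd4
[3] flags=0011 HI?T → r1=0xb5
[4] flags=0010 → (cmp)
[5] flags=0010 GT?T → r3=0x5c
[6] flags=0010 CS?T → r3=0x4e
[7] flags=0010 PL?T → r4=0x24
[8] flags=1001 → (cmp)
[9] flags=1001 PL?F → skip
[10] flags=1001 CS?F → skip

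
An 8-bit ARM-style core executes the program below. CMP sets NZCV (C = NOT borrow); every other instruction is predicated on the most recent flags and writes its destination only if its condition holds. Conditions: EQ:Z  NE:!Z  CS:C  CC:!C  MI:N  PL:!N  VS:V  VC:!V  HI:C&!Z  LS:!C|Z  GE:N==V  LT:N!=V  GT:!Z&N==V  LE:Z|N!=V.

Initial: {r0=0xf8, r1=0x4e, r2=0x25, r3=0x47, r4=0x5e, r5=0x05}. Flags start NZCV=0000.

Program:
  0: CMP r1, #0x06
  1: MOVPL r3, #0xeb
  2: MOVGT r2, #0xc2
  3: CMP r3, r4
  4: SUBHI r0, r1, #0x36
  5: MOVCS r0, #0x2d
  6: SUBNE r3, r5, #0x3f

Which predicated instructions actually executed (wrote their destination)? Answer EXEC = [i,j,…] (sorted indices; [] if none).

0: ✓ CMP  NZCV=0010
1: ✓ MOVPL  r3←0xeb
2: ✓ MOVGT  r2←0xc2
3: ✓ CMP  NZCV=1010
4: ✓ SUBHI  r0←0x18
5: ✓ MOVCS  r0←0x2d
6: ✓ SUBNE  r3←0xc6

EXEC = [1,2,4,5,6]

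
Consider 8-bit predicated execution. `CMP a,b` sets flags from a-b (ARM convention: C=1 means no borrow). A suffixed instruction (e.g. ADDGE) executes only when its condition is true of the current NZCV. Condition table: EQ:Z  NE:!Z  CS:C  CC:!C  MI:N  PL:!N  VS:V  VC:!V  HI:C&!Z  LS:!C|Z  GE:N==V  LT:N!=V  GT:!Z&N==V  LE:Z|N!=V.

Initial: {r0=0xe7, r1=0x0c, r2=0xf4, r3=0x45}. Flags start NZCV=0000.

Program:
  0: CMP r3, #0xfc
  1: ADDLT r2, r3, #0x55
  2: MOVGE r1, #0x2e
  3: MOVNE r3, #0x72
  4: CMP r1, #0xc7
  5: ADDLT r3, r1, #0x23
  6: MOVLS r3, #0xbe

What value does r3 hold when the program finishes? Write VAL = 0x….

VAL = 0xbe

[0] flags=0000 → (cmp)
[1] flags=0000 LT?F → skip
[2] flags=0000 GE?T → r1=0x2e
[3] flags=0000 NE?T → r3=0x72
[4] flags=0000 → (cmp)
[5] flags=0000 LT?F → skip
[6] flags=0000 LS?T → r3=0xbe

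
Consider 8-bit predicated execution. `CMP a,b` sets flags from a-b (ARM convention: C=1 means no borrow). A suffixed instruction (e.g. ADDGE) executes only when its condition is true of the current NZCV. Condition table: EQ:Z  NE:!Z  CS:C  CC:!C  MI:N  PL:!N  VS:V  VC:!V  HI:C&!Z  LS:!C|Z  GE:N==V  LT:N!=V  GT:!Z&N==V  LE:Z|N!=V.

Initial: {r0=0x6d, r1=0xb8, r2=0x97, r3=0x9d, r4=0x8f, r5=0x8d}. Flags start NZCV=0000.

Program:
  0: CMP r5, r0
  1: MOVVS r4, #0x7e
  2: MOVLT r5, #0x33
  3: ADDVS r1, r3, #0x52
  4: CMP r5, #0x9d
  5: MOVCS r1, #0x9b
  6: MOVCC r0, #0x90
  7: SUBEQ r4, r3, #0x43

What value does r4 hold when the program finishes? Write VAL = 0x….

VAL = 0x7e

0: ✓ CMP  NZCV=0011
1: ✓ MOVVS  r4←0x7e
2: ✓ MOVLT  r5←0x33
3: ✓ ADDVS  r1←0xef
4: ✓ CMP  NZCV=1001
5: · MOVCS
6: ✓ MOVCC  r0←0x90
7: · SUBEQ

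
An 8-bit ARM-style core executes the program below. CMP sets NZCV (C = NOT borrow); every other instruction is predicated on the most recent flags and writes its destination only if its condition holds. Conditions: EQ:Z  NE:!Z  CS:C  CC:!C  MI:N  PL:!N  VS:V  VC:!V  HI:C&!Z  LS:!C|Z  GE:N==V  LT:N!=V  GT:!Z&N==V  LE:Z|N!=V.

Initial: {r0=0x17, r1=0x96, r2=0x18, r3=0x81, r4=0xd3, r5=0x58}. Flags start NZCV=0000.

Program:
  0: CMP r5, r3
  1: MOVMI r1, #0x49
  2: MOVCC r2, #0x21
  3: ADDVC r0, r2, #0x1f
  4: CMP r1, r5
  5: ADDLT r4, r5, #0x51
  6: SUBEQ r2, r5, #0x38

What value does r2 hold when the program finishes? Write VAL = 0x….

[0] flags=1001 → (cmp)
[1] flags=1001 MI?T → r1=0x49
[2] flags=1001 CC?T → r2=0x21
[3] flags=1001 VC?F → skip
[4] flags=1000 → (cmp)
[5] flags=1000 LT?T → r4=0xa9
[6] flags=1000 EQ?F → skip

VAL = 0x21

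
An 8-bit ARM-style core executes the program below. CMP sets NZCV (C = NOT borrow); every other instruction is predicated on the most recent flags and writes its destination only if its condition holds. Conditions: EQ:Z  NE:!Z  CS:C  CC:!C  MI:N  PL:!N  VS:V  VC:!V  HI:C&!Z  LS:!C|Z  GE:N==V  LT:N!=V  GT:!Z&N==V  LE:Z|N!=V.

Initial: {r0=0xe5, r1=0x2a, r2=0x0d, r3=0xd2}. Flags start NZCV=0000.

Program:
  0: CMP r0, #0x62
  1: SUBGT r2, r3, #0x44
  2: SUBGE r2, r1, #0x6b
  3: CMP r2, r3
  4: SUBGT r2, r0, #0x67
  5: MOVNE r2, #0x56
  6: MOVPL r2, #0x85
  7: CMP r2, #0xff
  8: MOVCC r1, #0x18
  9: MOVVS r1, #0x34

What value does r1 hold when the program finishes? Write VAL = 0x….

VAL = 0x18

0: ✓ CMP  NZCV=1010
1: · SUBGT
2: · SUBGE
3: ✓ CMP  NZCV=0000
4: ✓ SUBGT  r2←0x7e
5: ✓ MOVNE  r2←0x56
6: ✓ MOVPL  r2←0x85
7: ✓ CMP  NZCV=1000
8: ✓ MOVCC  r1←0x18
9: · MOVVS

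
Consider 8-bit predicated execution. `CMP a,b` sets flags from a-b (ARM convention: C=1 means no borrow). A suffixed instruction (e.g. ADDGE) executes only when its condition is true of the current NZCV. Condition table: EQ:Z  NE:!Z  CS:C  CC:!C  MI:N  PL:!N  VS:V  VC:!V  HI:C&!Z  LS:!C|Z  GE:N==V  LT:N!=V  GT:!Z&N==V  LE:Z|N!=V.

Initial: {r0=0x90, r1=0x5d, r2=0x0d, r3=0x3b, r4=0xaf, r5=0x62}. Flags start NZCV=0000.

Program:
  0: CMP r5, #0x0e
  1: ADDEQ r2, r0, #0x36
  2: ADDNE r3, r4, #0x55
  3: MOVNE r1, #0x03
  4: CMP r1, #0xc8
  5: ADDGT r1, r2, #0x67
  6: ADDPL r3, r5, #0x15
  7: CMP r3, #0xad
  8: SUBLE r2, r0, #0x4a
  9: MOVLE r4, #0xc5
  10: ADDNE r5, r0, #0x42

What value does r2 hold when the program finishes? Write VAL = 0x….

0: ✓ CMP  NZCV=0010
1: · ADDEQ
2: ✓ ADDNE  r3←0x04
3: ✓ MOVNE  r1←0x03
4: ✓ CMP  NZCV=0000
5: ✓ ADDGT  r1←0x74
6: ✓ ADDPL  r3←0x77
7: ✓ CMP  NZCV=1001
8: · SUBLE
9: · MOVLE
10: ✓ ADDNE  r5←0xd2

VAL = 0x0d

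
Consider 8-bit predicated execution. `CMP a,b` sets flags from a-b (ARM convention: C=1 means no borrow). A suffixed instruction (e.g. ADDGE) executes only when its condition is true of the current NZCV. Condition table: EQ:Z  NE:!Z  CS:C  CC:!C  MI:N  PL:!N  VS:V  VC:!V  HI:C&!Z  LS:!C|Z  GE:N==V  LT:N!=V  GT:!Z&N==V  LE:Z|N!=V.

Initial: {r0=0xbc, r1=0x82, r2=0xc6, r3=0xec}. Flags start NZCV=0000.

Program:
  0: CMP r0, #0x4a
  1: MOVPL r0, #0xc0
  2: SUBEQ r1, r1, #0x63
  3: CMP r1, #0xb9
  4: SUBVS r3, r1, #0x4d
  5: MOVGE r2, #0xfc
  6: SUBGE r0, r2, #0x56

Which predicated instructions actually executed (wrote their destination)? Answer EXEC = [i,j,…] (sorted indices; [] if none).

0: ✓ CMP  NZCV=0011
1: ✓ MOVPL  r0←0xc0
2: · SUBEQ
3: ✓ CMP  NZCV=1000
4: · SUBVS
5: · MOVGE
6: · SUBGE

EXEC = [1]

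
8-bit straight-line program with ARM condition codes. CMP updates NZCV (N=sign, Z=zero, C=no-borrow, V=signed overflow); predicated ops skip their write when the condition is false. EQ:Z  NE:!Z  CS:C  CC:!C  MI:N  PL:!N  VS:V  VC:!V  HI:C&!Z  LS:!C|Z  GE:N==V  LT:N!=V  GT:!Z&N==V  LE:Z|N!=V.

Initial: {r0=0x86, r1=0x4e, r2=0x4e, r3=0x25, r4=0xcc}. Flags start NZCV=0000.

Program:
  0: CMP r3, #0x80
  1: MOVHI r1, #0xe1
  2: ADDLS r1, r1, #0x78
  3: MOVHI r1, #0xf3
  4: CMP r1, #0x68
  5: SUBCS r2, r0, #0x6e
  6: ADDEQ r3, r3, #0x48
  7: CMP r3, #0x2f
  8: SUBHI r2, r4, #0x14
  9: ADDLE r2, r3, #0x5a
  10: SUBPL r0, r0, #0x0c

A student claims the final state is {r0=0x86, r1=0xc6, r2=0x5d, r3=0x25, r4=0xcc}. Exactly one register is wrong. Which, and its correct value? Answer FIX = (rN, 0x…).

0: ✓ CMP  NZCV=1001
1: · MOVHI
2: ✓ ADDLS  r1←0xc6
3: · MOVHI
4: ✓ CMP  NZCV=0011
5: ✓ SUBCS  r2←0x18
6: · ADDEQ
7: ✓ CMP  NZCV=1000
8: · SUBHI
9: ✓ ADDLE  r2←0x7f
10: · SUBPL

FIX = (r2, 0x7f)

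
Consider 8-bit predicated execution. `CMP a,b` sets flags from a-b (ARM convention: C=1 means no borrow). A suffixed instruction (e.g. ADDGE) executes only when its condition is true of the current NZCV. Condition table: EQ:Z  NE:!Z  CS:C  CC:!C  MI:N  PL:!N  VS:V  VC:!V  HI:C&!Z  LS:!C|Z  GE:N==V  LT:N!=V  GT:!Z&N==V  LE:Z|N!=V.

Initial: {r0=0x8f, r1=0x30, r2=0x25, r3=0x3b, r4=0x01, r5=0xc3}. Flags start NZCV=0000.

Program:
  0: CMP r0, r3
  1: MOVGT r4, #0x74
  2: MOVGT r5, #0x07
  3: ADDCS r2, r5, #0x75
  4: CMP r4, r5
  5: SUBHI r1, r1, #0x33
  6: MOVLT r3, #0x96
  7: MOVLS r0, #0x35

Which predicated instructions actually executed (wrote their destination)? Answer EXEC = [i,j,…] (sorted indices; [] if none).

EXEC = [3,7]

[0] flags=0011 → (cmp)
[1] flags=0011 GT?F → skip
[2] flags=0011 GT?F → skip
[3] flags=0011 CS?T → r2=0x38
[4] flags=0000 → (cmp)
[5] flags=0000 HI?F → skip
[6] flags=0000 LT?F → skip
[7] flags=0000 LS?T → r0=0x35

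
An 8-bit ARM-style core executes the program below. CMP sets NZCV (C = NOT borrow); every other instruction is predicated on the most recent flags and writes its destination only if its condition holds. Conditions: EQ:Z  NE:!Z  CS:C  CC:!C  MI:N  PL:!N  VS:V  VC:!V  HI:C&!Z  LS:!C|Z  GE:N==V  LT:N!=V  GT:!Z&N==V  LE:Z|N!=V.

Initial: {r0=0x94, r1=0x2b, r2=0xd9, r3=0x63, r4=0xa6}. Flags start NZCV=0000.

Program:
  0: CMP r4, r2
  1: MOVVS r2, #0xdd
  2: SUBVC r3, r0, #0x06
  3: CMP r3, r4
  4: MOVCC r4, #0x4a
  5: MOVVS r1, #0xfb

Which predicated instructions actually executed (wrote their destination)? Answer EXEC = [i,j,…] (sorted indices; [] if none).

[0] flags=1000 → (cmp)
[1] flags=1000 VS?F → skip
[2] flags=1000 VC?T → r3=0x8e
[3] flags=1000 → (cmp)
[4] flags=1000 CC?T → r4=0x4a
[5] flags=1000 VS?F → skip

EXEC = [2,4]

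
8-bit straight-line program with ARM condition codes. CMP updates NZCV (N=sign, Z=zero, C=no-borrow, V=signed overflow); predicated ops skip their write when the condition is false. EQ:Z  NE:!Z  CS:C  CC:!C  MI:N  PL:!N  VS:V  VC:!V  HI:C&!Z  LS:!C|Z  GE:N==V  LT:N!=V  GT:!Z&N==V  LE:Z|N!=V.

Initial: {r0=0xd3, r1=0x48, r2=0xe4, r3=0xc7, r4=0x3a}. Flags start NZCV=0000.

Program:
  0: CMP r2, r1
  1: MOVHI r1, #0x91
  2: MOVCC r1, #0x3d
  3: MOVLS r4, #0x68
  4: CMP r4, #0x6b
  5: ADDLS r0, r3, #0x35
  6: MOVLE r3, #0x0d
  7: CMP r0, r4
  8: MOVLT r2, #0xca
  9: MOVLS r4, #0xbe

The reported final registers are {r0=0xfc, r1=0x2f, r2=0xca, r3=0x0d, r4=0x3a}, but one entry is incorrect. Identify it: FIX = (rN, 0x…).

0: ✓ CMP  NZCV=1010
1: ✓ MOVHI  r1←0x91
2: · MOVCC
3: · MOVLS
4: ✓ CMP  NZCV=1000
5: ✓ ADDLS  r0←0xfc
6: ✓ MOVLE  r3←0x0d
7: ✓ CMP  NZCV=1010
8: ✓ MOVLT  r2←0xca
9: · MOVLS

FIX = (r1, 0x91)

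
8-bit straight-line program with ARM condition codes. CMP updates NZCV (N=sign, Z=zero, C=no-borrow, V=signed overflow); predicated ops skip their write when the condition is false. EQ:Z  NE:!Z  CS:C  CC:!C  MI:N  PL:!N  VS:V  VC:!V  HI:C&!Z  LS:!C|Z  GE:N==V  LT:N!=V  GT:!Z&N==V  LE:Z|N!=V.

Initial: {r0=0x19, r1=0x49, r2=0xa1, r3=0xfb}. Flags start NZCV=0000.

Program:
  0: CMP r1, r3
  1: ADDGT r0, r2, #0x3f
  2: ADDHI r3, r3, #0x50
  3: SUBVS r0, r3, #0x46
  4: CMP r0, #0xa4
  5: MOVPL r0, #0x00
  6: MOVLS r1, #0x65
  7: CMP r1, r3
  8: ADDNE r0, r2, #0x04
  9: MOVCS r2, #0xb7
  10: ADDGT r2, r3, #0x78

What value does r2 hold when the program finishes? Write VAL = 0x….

VAL = 0x73

[0] flags=0000 → (cmp)
[1] flags=0000 GT?T → r0=0xe0
[2] flags=0000 HI?F → skip
[3] flags=0000 VS?F → skip
[4] flags=0010 → (cmp)
[5] flags=0010 PL?T → r0=0x00
[6] flags=0010 LS?F → skip
[7] flags=0000 → (cmp)
[8] flags=0000 NE?T → r0=0xa5
[9] flags=0000 CS?F → skip
[10] flags=0000 GT?T → r2=0x73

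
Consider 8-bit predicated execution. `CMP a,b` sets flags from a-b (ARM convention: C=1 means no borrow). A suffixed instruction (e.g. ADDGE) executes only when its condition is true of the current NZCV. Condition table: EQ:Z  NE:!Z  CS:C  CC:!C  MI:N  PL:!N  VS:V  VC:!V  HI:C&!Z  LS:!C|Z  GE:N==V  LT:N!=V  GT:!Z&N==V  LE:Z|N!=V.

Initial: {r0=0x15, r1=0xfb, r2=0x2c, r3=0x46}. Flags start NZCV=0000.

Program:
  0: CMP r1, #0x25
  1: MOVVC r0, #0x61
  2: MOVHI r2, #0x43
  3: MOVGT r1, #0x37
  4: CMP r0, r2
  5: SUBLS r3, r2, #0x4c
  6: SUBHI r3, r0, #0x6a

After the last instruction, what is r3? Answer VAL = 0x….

[0] flags=1010 → (cmp)
[1] flags=1010 VC?T → r0=0x61
[2] flags=1010 HI?T → r2=0x43
[3] flags=1010 GT?F → skip
[4] flags=0010 → (cmp)
[5] flags=0010 LS?F → skip
[6] flags=0010 HI?T → r3=0xf7

VAL = 0xf7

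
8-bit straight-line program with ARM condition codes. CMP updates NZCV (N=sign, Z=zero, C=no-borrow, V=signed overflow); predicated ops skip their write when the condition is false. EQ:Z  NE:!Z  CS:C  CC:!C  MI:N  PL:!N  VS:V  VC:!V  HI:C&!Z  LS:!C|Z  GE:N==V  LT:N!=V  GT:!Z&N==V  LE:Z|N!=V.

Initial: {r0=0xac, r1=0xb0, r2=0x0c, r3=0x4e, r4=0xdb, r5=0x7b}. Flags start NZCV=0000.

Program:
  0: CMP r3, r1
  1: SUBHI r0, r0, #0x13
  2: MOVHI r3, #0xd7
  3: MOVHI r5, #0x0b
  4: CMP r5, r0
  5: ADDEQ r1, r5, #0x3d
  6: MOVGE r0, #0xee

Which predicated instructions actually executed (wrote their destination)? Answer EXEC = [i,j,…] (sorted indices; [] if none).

0: ✓ CMP  NZCV=1001
1: · SUBHI
2: · MOVHI
3: · MOVHI
4: ✓ CMP  NZCV=1001
5: · ADDEQ
6: ✓ MOVGE  r0←0xee

EXEC = [6]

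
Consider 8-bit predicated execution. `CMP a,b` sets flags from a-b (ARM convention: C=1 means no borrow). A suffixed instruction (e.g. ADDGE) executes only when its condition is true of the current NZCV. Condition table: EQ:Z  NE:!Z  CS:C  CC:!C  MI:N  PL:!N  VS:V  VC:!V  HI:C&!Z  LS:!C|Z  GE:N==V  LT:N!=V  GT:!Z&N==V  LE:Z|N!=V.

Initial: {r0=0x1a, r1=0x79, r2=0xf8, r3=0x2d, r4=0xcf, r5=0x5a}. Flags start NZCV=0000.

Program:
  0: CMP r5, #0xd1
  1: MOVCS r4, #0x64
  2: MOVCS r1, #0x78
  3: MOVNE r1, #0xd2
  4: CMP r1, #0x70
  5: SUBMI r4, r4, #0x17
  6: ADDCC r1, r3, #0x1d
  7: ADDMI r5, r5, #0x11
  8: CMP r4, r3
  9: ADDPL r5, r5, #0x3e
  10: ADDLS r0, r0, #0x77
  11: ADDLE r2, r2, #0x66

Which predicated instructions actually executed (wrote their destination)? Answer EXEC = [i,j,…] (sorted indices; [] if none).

EXEC = [3,11]

0: ✓ CMP  NZCV=1001
1: · MOVCS
2: · MOVCS
3: ✓ MOVNE  r1←0xd2
4: ✓ CMP  NZCV=0011
5: · SUBMI
6: · ADDCC
7: · ADDMI
8: ✓ CMP  NZCV=1010
9: · ADDPL
10: · ADDLS
11: ✓ ADDLE  r2←0x5e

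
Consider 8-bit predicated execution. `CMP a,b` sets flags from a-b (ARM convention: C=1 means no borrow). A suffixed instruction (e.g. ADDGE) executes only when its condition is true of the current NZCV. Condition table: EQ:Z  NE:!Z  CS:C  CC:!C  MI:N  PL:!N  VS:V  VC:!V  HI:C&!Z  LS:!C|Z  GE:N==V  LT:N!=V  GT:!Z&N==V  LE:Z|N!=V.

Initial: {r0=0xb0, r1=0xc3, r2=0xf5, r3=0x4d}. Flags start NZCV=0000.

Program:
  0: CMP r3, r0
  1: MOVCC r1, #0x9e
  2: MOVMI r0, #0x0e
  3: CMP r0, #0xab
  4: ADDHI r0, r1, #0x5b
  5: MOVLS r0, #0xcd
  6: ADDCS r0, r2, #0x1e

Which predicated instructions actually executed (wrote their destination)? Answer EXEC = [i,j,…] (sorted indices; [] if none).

EXEC = [1,2,5]

[0] flags=1001 → (cmp)
[1] flags=1001 CC?T → r1=0x9e
[2] flags=1001 MI?T → r0=0x0e
[3] flags=0000 → (cmp)
[4] flags=0000 HI?F → skip
[5] flags=0000 LS?T → r0=0xcd
[6] flags=0000 CS?F → skip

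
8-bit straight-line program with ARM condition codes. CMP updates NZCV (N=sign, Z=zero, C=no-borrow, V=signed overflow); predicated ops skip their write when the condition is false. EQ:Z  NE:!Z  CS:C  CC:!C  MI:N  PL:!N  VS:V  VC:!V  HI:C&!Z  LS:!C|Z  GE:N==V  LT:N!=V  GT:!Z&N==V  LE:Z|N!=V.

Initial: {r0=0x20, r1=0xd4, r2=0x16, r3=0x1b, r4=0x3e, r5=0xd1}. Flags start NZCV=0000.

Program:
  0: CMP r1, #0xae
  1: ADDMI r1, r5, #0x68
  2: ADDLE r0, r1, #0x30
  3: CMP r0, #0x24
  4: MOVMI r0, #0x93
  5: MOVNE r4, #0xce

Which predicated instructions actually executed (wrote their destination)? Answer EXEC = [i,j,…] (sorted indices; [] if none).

0: ✓ CMP  NZCV=0010
1: · ADDMI
2: · ADDLE
3: ✓ CMP  NZCV=1000
4: ✓ MOVMI  r0←0x93
5: ✓ MOVNE  r4←0xce

EXEC = [4,5]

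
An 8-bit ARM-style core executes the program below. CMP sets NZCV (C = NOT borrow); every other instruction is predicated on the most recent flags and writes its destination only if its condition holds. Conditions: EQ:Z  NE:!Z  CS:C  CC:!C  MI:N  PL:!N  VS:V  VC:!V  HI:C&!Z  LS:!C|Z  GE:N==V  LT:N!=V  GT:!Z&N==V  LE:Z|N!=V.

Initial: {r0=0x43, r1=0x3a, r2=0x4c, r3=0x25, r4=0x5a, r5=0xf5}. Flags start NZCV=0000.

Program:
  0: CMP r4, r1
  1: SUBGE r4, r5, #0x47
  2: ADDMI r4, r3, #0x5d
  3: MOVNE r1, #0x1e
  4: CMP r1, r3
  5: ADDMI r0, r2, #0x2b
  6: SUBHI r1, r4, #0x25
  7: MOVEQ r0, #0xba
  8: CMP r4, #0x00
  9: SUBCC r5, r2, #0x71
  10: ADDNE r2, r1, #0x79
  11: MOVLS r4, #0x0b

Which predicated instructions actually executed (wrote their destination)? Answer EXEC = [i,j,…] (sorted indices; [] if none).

0: ✓ CMP  NZCV=0010
1: ✓ SUBGE  r4←0xae
2: · ADDMI
3: ✓ MOVNE  r1←0x1e
4: ✓ CMP  NZCV=1000
5: ✓ ADDMI  r0←0x77
6: · SUBHI
7: · MOVEQ
8: ✓ CMP  NZCV=1010
9: · SUBCC
10: ✓ ADDNE  r2←0x97
11: · MOVLS

EXEC = [1,3,5,10]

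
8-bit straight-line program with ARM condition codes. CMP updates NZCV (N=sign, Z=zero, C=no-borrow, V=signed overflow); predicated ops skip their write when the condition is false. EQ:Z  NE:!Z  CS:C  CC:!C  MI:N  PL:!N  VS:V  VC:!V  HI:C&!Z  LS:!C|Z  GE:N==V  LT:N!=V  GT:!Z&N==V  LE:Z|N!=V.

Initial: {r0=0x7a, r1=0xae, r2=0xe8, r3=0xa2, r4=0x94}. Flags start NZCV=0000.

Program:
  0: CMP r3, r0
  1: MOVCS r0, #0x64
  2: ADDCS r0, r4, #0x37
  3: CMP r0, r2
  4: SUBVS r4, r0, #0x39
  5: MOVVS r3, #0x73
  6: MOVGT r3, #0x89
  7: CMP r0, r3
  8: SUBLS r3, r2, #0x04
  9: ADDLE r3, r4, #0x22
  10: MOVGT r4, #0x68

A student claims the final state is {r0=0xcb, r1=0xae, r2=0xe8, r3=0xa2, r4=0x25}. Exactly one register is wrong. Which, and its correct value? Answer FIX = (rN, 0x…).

0: ✓ CMP  NZCV=0011
1: ✓ MOVCS  r0←0x64
2: ✓ ADDCS  r0←0xcb
3: ✓ CMP  NZCV=1000
4: · SUBVS
5: · MOVVS
6: · MOVGT
7: ✓ CMP  NZCV=0010
8: · SUBLS
9: · ADDLE
10: ✓ MOVGT  r4←0x68

FIX = (r4, 0x68)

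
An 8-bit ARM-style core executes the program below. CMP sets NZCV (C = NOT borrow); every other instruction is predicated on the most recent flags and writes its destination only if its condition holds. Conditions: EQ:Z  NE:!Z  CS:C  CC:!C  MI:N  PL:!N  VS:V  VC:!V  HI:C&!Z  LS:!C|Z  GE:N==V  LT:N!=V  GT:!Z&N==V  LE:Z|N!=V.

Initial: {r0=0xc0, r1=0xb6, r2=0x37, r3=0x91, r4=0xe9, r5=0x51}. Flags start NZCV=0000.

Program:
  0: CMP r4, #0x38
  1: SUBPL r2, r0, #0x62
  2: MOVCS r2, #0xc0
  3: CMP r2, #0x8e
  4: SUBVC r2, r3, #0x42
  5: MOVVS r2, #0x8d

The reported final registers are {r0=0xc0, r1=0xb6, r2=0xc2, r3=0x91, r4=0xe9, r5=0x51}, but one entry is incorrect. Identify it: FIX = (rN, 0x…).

FIX = (r2, 0x4f)

[0] flags=1010 → (cmp)
[1] flags=1010 PL?F → skip
[2] flags=1010 CS?T → r2=0xc0
[3] flags=0010 → (cmp)
[4] flags=0010 VC?T → r2=0x4f
[5] flags=0010 VS?F → skip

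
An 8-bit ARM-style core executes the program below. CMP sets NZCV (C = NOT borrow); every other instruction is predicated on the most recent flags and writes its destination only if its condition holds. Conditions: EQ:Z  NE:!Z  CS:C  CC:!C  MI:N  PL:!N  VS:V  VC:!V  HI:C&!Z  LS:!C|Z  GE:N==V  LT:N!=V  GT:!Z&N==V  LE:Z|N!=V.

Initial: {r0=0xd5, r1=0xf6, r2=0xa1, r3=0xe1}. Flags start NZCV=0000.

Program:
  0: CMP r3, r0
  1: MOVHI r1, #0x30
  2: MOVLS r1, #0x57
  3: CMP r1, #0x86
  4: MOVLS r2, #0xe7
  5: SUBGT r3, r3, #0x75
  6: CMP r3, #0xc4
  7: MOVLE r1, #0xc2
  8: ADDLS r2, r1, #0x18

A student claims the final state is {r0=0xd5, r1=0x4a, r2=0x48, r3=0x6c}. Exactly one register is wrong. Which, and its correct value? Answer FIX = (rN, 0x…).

FIX = (r1, 0x30)

0: ✓ CMP  NZCV=0010
1: ✓ MOVHI  r1←0x30
2: · MOVLS
3: ✓ CMP  NZCV=1001
4: ✓ MOVLS  r2←0xe7
5: ✓ SUBGT  r3←0x6c
6: ✓ CMP  NZCV=1001
7: · MOVLE
8: ✓ ADDLS  r2←0x48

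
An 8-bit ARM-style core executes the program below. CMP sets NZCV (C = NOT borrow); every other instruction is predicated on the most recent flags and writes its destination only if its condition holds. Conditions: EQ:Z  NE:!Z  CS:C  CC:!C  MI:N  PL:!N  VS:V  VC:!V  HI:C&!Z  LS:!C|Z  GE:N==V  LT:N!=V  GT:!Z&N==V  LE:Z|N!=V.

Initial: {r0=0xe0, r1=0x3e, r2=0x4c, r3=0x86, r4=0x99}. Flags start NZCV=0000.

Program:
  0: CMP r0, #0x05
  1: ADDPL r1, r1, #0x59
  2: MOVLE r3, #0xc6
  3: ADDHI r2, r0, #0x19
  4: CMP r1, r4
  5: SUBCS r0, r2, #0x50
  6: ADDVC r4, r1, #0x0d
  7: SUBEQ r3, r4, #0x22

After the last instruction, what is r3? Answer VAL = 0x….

0: ✓ CMP  NZCV=1010
1: · ADDPL
2: ✓ MOVLE  r3←0xc6
3: ✓ ADDHI  r2←0xf9
4: ✓ CMP  NZCV=1001
5: · SUBCS
6: · ADDVC
7: · SUBEQ

VAL = 0xc6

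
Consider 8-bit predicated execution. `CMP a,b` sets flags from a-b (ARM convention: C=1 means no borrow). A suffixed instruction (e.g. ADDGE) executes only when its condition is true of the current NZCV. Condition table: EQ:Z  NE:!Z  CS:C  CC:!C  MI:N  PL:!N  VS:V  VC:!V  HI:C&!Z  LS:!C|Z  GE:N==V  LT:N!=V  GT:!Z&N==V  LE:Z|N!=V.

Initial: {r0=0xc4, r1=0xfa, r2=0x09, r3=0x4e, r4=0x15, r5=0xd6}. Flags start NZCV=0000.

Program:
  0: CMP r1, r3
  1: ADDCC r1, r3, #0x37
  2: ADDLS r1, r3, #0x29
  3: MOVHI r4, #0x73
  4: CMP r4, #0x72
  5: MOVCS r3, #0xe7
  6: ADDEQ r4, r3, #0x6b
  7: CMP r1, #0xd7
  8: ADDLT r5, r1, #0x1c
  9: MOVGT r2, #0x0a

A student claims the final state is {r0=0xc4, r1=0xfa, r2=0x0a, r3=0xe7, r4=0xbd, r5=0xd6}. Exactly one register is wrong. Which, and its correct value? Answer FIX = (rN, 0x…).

0: ✓ CMP  NZCV=1010
1: · ADDCC
2: · ADDLS
3: ✓ MOVHI  r4←0x73
4: ✓ CMP  NZCV=0010
5: ✓ MOVCS  r3←0xe7
6: · ADDEQ
7: ✓ CMP  NZCV=0010
8: · ADDLT
9: ✓ MOVGT  r2←0x0a

FIX = (r4, 0x73)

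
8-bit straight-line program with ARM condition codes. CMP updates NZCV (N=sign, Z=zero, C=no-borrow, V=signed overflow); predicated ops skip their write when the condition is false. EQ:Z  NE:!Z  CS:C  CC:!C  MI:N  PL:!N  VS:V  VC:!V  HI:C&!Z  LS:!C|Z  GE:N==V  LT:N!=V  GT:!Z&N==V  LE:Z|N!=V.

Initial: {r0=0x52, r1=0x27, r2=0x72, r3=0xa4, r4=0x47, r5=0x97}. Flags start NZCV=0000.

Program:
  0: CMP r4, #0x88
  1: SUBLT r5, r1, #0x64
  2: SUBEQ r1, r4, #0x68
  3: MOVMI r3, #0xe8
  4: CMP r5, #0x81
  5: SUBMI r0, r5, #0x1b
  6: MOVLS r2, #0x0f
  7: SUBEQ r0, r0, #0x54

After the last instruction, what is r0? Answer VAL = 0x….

VAL = 0x52

0: ✓ CMP  NZCV=1001
1: · SUBLT
2: · SUBEQ
3: ✓ MOVMI  r3←0xe8
4: ✓ CMP  NZCV=0010
5: · SUBMI
6: · MOVLS
7: · SUBEQ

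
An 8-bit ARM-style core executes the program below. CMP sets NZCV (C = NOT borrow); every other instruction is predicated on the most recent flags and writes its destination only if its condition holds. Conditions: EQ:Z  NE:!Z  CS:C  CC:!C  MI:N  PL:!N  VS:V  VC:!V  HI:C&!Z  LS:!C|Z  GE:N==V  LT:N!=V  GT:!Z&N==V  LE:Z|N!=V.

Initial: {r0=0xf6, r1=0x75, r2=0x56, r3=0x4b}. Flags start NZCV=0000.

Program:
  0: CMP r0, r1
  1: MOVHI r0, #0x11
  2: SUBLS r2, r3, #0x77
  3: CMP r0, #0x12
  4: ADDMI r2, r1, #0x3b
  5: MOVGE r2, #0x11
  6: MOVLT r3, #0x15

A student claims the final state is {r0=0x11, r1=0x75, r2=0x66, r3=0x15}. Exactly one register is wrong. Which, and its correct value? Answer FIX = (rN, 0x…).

0: ✓ CMP  NZCV=1010
1: ✓ MOVHI  r0←0x11
2: · SUBLS
3: ✓ CMP  NZCV=1000
4: ✓ ADDMI  r2←0xb0
5: · MOVGE
6: ✓ MOVLT  r3←0x15

FIX = (r2, 0xb0)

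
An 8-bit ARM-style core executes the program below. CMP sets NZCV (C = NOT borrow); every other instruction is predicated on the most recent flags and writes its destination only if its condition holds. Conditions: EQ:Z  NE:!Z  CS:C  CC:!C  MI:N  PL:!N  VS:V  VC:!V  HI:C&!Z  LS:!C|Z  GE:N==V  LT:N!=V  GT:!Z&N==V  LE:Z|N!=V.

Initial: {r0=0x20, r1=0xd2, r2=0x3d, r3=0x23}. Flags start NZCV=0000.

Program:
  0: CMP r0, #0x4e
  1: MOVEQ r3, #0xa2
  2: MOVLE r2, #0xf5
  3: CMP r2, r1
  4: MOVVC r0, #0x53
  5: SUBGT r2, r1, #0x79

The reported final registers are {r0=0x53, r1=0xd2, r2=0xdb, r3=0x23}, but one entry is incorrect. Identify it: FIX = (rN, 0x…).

[0] flags=1000 → (cmp)
[1] flags=1000 EQ?F → skip
[2] flags=1000 LE?T → r2=0xf5
[3] flags=0010 → (cmp)
[4] flags=0010 VC?T → r0=0x53
[5] flags=0010 GT?T → r2=0x59

FIX = (r2, 0x59)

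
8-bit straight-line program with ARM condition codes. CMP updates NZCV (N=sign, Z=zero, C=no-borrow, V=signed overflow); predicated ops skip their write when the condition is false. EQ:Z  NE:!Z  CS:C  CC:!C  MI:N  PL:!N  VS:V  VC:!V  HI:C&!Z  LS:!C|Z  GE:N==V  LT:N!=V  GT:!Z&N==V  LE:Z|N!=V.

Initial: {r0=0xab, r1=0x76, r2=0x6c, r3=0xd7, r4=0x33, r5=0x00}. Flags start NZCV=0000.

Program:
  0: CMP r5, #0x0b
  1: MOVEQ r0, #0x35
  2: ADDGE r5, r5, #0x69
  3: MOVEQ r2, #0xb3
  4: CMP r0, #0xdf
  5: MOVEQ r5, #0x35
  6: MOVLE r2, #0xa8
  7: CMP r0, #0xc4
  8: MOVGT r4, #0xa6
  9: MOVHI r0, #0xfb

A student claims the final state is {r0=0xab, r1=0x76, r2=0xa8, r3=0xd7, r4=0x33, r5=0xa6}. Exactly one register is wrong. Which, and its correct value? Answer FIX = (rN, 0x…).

FIX = (r5, 0x00)

[0] flags=1000 → (cmp)
[1] flags=1000 EQ?F → skip
[2] flags=1000 GE?F → skip
[3] flags=1000 EQ?F → skip
[4] flags=1000 → (cmp)
[5] flags=1000 EQ?F → skip
[6] flags=1000 LE?T → r2=0xa8
[7] flags=1000 → (cmp)
[8] flags=1000 GT?F → skip
[9] flags=1000 HI?F → skip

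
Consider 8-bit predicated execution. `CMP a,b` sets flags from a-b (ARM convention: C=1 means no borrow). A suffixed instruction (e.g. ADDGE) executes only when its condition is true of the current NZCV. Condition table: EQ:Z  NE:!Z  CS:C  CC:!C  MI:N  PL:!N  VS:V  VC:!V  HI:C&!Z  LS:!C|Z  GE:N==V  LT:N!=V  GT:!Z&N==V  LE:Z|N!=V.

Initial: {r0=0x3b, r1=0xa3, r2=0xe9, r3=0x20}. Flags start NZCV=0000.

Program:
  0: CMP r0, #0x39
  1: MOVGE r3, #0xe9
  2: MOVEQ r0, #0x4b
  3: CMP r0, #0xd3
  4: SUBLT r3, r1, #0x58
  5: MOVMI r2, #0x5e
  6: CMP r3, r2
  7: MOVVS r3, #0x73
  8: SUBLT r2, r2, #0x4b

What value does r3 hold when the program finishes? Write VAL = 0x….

VAL = 0xe9

[0] flags=0010 → (cmp)
[1] flags=0010 GE?T → r3=0xe9
[2] flags=0010 EQ?F → skip
[3] flags=0000 → (cmp)
[4] flags=0000 LT?F → skip
[5] flags=0000 MI?F → skip
[6] flags=0110 → (cmp)
[7] flags=0110 VS?F → skip
[8] flags=0110 LT?F → skip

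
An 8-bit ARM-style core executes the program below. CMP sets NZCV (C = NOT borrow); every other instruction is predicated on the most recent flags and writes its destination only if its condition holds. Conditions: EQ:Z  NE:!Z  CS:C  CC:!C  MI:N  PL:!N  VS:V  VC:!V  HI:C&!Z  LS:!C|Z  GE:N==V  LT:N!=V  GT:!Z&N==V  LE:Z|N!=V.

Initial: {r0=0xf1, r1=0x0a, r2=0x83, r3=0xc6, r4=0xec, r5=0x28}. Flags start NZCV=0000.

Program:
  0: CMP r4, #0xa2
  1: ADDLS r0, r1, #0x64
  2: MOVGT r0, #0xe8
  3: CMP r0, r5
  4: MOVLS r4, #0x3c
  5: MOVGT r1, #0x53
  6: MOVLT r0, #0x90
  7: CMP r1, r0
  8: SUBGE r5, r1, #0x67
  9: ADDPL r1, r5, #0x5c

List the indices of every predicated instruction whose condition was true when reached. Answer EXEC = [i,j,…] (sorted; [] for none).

0: ✓ CMP  NZCV=0010
1: · ADDLS
2: ✓ MOVGT  r0←0xe8
3: ✓ CMP  NZCV=1010
4: · MOVLS
5: · MOVGT
6: ✓ MOVLT  r0←0x90
7: ✓ CMP  NZCV=0000
8: ✓ SUBGE  r5←0xa3
9: ✓ ADDPL  r1←0xff

EXEC = [2,6,8,9]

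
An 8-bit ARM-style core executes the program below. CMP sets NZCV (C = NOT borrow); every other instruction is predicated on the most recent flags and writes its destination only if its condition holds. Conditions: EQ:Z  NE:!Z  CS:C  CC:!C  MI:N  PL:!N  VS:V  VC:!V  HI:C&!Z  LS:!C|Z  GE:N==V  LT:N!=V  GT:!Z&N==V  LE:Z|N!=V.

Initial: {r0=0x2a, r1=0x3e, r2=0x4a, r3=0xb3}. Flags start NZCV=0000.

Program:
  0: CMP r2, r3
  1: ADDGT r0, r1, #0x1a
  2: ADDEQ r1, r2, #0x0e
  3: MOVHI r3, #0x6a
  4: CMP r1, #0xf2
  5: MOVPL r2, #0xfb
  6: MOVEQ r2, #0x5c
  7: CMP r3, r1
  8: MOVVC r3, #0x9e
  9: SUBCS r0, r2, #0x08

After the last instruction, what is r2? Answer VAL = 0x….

VAL = 0xfb

[0] flags=1001 → (cmp)
[1] flags=1001 GT?T → r0=0x58
[2] flags=1001 EQ?F → skip
[3] flags=1001 HI?F → skip
[4] flags=0000 → (cmp)
[5] flags=0000 PL?T → r2=0xfb
[6] flags=0000 EQ?F → skip
[7] flags=0011 → (cmp)
[8] flags=0011 VC?F → skip
[9] flags=0011 CS?T → r0=0xf3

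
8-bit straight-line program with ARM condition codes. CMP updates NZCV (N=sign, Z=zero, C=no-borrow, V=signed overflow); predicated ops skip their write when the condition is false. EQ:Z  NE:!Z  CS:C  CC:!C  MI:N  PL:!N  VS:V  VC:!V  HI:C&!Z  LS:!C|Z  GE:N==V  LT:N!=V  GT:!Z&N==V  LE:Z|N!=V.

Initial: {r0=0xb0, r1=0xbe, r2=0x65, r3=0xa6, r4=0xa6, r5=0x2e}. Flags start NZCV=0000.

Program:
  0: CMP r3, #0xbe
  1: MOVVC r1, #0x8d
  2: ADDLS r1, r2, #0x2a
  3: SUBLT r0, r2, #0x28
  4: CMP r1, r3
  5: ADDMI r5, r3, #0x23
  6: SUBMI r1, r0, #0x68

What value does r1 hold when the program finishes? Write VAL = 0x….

0: ✓ CMP  NZCV=1000
1: ✓ MOVVC  r1←0x8d
2: ✓ ADDLS  r1←0x8f
3: ✓ SUBLT  r0←0x3d
4: ✓ CMP  NZCV=1000
5: ✓ ADDMI  r5←0xc9
6: ✓ SUBMI  r1←0xd5

VAL = 0xd5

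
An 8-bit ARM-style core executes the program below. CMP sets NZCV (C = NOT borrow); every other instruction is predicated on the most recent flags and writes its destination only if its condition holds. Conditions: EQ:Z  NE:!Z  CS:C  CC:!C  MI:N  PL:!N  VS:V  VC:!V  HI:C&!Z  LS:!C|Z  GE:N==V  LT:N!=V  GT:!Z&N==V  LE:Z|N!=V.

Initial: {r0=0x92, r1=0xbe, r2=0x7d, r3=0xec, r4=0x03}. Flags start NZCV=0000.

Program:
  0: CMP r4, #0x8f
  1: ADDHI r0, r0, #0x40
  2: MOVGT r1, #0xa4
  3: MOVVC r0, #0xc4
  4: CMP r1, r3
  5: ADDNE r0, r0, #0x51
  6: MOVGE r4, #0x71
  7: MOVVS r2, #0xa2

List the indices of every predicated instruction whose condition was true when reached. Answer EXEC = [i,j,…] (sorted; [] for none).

EXEC = [2,3,5]

[0] flags=0000 → (cmp)
[1] flags=0000 HI?F → skip
[2] flags=0000 GT?T → r1=0xa4
[3] flags=0000 VC?T → r0=0xc4
[4] flags=1000 → (cmp)
[5] flags=1000 NE?T → r0=0x15
[6] flags=1000 GE?F → skip
[7] flags=1000 VS?F → skip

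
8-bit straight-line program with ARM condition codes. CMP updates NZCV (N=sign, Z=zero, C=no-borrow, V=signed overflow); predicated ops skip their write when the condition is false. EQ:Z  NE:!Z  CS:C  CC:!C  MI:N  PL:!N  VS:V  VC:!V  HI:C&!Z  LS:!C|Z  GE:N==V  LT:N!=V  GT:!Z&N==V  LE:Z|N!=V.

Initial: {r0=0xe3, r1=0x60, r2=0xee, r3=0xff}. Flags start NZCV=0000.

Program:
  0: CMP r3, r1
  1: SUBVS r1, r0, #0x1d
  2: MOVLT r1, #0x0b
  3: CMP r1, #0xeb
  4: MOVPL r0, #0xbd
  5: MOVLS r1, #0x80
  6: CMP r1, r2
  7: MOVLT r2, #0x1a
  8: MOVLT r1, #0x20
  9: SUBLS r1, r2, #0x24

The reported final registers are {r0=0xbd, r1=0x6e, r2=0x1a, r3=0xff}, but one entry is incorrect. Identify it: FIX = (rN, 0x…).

[0] flags=1010 → (cmp)
[1] flags=1010 VS?F → skip
[2] flags=1010 LT?T → r1=0x0b
[3] flags=0000 → (cmp)
[4] flags=0000 PL?T → r0=0xbd
[5] flags=0000 LS?T → r1=0x80
[6] flags=1000 → (cmp)
[7] flags=1000 LT?T → r2=0x1a
[8] flags=1000 LT?T → r1=0x20
[9] flags=1000 LS?T → r1=0xf6

FIX = (r1, 0xf6)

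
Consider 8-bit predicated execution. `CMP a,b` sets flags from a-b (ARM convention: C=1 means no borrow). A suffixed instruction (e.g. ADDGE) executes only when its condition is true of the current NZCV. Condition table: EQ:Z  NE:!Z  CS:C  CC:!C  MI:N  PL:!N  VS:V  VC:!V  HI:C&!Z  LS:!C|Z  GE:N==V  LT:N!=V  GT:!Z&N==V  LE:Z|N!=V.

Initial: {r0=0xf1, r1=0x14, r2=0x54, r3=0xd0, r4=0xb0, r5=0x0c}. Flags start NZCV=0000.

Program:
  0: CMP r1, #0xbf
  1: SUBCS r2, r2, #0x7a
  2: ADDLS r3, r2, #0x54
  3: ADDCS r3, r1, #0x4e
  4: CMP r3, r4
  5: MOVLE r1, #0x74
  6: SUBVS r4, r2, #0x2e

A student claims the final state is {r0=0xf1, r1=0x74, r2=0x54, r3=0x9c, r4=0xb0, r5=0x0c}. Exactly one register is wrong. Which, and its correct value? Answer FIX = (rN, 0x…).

FIX = (r3, 0xa8)

[0] flags=0000 → (cmp)
[1] flags=0000 CS?F → skip
[2] flags=0000 LS?T → r3=0xa8
[3] flags=0000 CS?F → skip
[4] flags=1000 → (cmp)
[5] flags=1000 LE?T → r1=0x74
[6] flags=1000 VS?F → skip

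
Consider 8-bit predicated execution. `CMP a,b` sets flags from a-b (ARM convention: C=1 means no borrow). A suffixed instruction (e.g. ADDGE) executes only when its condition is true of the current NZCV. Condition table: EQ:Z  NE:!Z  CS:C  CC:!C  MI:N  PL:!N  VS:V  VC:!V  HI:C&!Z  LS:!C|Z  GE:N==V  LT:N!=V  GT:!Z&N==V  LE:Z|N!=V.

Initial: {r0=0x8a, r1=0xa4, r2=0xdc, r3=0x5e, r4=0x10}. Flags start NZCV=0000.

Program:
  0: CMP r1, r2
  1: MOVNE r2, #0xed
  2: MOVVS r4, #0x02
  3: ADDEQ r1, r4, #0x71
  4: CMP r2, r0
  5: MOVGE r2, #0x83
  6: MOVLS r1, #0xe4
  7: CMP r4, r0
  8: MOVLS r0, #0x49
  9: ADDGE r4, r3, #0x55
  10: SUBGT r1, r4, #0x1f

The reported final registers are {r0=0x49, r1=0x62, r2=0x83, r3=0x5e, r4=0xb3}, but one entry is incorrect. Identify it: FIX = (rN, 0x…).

FIX = (r1, 0x94)

0: ✓ CMP  NZCV=1000
1: ✓ MOVNE  r2←0xed
2: · MOVVS
3: · ADDEQ
4: ✓ CMP  NZCV=0010
5: ✓ MOVGE  r2←0x83
6: · MOVLS
7: ✓ CMP  NZCV=1001
8: ✓ MOVLS  r0←0x49
9: ✓ ADDGE  r4←0xb3
10: ✓ SUBGT  r1←0x94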